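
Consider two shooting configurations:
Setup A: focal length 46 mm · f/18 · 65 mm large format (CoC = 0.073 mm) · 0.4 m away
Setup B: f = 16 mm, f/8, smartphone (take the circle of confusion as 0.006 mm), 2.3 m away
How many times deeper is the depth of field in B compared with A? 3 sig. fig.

Setup A: H = 46²/(18×0.073) + 46 ≈ 1656.4 mm; DoF = Df − Dn = 512.71 − 327.92 ≈ 184.79 mm.
Setup B: H = 16²/(8×0.006) + 16 ≈ 5349.3 mm; DoF = Df − Dn = 4022.7 − 1610.4 ≈ 2412.3 mm.
Ratio = 2412.3 / 184.79 ≈ 13.1.

13.1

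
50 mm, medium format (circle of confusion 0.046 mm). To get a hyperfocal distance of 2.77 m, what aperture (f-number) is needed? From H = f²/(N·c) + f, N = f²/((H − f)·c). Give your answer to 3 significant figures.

f/20

Rearrange H = f²/(N·c) + f for N: N = f² / ((H − f)·c).
N = 50² / ((2770 − 50) × 0.046) = 2500 / 125.1 ≈ 20.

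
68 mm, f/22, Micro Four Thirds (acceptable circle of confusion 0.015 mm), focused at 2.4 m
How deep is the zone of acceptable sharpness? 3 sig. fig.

Hyperfocal distance H = f²/(N·c) + f = 68²/(22 × 0.015) + 68 = 4624/0.33 + 68 ≈ 14080.1 mm ≈ 14.08 m.
Near limit Dn = s·(H − f)/(H + s − 2f) = 2400 × (14080.1 − 68) / (14080.1 + 2400 − 2 × 68) = 2400 × 14012.1 / 16344.1 ≈ 2057.56 mm.
Far limit Df = s·(H − f)/(H − s) = 2400 × (14080.1 − 68) / (14080.1 − 2400) = 2400 × 14012.1 / 11680.1 ≈ 2879.17 mm.
Depth of field = Df − Dn = 2879.17 − 2057.56 ≈ 821.61 mm ≈ 0.822 m.

0.822 m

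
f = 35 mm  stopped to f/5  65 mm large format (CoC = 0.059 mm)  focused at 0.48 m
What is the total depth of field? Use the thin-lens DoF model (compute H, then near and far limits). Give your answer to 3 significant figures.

Hyperfocal distance H = f²/(N·c) + f = 35²/(5 × 0.059) + 35 = 1225/0.295 + 35 ≈ 4187.5 mm ≈ 4.188 m.
Near limit Dn = s·(H − f)/(H + s − 2f) = 480 × (4187.5 − 35) / (4187.5 + 480 − 2 × 35) = 480 × 4152.5 / 4597.5 ≈ 433.54 mm.
Far limit Df = s·(H − f)/(H − s) = 480 × (4187.5 − 35) / (4187.5 − 480) = 480 × 4152.5 / 3707.5 ≈ 537.61 mm.
Depth of field = Df − Dn = 537.61 − 433.54 ≈ 104.07 mm.

104 mm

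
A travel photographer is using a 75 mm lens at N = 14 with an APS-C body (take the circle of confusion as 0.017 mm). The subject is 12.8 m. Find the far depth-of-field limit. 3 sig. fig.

27.7 m

Hyperfocal distance H = f²/(N·c) + f = 75²/(14 × 0.017) + 75 = 5625/0.238 + 75 ≈ 23709.5 mm ≈ 23.71 m.
Far limit Df = s·(H − f)/(H − s) = 12800 × (23709.5 − 75) / (23709.5 − 12800) = 12800 × 23634.5 / 10909.5 ≈ 27730 mm ≈ 27.7 m.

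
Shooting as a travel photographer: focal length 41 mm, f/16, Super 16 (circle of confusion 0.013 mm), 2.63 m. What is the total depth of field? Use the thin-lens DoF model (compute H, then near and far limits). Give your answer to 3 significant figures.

Hyperfocal distance H = f²/(N·c) + f = 41²/(16 × 0.013) + 41 = 1681/0.208 + 41 ≈ 8122.7 mm ≈ 8.123 m.
Near limit Dn = s·(H − f)/(H + s − 2f) = 2630 × (8122.7 − 41) / (8122.7 + 2630 − 2 × 41) = 2630 × 8081.7 / 10670.7 ≈ 1991.9 mm.
Far limit Df = s·(H − f)/(H − s) = 2630 × (8122.7 − 41) / (8122.7 − 2630) = 2630 × 8081.7 / 5492.7 ≈ 3869.7 mm.
Depth of field = Df − Dn = 3869.7 − 1991.9 ≈ 1877.8 mm ≈ 1.88 m.

1.88 m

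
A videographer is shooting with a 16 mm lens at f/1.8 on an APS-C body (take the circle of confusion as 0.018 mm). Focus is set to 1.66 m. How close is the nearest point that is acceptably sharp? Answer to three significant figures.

Hyperfocal distance H = f²/(N·c) + f = 16²/(1.8 × 0.018) + 16 = 256/0.0324 + 16 ≈ 7917.2 mm ≈ 7.917 m.
Near limit Dn = s·(H − f)/(H + s − 2f) = 1660 × (7917.2 − 16) / (7917.2 + 1660 − 2 × 16) = 1660 × 7901.2 / 9545.2 ≈ 1374.1 mm ≈ 1.37 m.

1.37 m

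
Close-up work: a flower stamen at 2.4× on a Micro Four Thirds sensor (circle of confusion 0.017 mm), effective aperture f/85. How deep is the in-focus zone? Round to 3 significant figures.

At magnification m, DoF ≈ 2·N_eff·c/m² = 2 × 85 × 0.017 / 2.4² = 2.89 / 5.76 ≈ 0.502 mm.

0.502 mm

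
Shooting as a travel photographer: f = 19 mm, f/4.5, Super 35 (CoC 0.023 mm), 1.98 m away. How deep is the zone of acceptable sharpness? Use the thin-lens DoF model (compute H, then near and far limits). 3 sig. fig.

Hyperfocal distance H = f²/(N·c) + f = 19²/(4.5 × 0.023) + 19 = 361/0.1035 + 19 ≈ 3506.9 mm ≈ 3.507 m.
Near limit Dn = s·(H − f)/(H + s − 2f) = 1980 × (3506.9 − 19) / (3506.9 + 1980 − 2 × 19) = 1980 × 3487.9 / 5448.9 ≈ 1267.4 mm.
Far limit Df = s·(H − f)/(H − s) = 1980 × (3506.9 − 19) / (3506.9 − 1980) = 1980 × 3487.9 / 1526.9 ≈ 4522.9 mm.
Depth of field = Df − Dn = 4522.9 − 1267.4 ≈ 3255.5 mm ≈ 3.26 m.

3.26 m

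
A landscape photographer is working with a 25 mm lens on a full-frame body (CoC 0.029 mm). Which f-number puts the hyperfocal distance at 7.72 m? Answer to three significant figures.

f/2.80

Rearrange H = f²/(N·c) + f for N: N = f² / ((H − f)·c).
N = 25² / ((7720 − 25) × 0.029) = 625 / 223.2 ≈ 2.80.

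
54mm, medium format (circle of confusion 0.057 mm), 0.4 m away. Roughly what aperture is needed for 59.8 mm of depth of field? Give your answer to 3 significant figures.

f/11

Write h = H − f = f²/(N·c). The thin-lens limits are Dn = s·h/(h + (s−f)) and Df = s·h/(h − (s−f)), so DoF = Df − Dn = 2·s·(s−f)·h / (h² − (s−f)²).
That is a quadratic in h: DoF·h² − 2·s·(s−f)·h − DoF·(s−f)² = 0 ⇒ h = (s−f)·(s + √(s² + DoF²)) / DoF = 346 × (400 + √(400² + 59.8²)) / 59.8 = 346 × (400 + 404.445) / 59.8 ≈ 4654.5 mm.
Then N = f²/(c·h) = 54² / (0.057 × 4654.5) = 2916 / 265.31 ≈ 11.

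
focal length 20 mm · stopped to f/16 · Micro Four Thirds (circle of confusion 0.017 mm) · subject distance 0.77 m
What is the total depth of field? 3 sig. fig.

Hyperfocal distance H = f²/(N·c) + f = 20²/(16 × 0.017) + 20 = 400/0.272 + 20 ≈ 1490.6 mm ≈ 1.491 m.
Near limit Dn = s·(H − f)/(H + s − 2f) = 770 × (1490.6 − 20) / (1490.6 + 770 − 2 × 20) = 770 × 1470.6 / 2220.6 ≈ 509.9 mm.
Far limit Df = s·(H − f)/(H − s) = 770 × (1490.6 − 20) / (1490.6 − 770) = 770 × 1470.6 / 720.6 ≈ 1571.4 mm.
Depth of field = Df − Dn = 1571.4 − 509.9 ≈ 1061.5 mm ≈ 1.06 m.

1.06 m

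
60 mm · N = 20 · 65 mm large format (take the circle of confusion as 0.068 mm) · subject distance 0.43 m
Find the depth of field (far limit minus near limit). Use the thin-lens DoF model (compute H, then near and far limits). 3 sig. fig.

123 mm

Hyperfocal distance H = f²/(N·c) + f = 60²/(20 × 0.068) + 60 = 3600/1.36 + 60 ≈ 2707.1 mm ≈ 2.707 m.
Near limit Dn = s·(H − f)/(H + s − 2f) = 430 × (2707.1 − 60) / (2707.1 + 430 − 2 × 60) = 430 × 2647.1 / 3017.1 ≈ 377.27 mm.
Far limit Df = s·(H − f)/(H − s) = 430 × (2707.1 − 60) / (2707.1 − 430) = 430 × 2647.1 / 2277.1 ≈ 499.87 mm.
Depth of field = Df − Dn = 499.87 − 377.27 ≈ 122.60 mm.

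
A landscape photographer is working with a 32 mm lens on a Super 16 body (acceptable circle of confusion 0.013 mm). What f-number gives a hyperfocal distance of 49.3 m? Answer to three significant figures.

Rearrange H = f²/(N·c) + f for N: N = f² / ((H − f)·c).
N = 32² / ((49300 − 32) × 0.013) = 1024 / 640.5 ≈ 1.60.

f/1.60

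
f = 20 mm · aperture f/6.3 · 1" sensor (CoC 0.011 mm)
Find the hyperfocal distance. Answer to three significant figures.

Hyperfocal distance H = f²/(N·c) + f = 20²/(6.3 × 0.011) + 20 = 400/0.0693 + 20 ≈ 5792.0 mm ≈ 5.79 m.

5.79 m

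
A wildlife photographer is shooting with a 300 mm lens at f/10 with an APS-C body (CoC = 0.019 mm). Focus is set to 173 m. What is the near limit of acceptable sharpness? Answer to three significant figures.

127 m

Hyperfocal distance H = f²/(N·c) + f = 300²/(10 × 0.019) + 300 = 90000/0.19 + 300 ≈ 473984.2 mm ≈ 474.0 m.
Near limit Dn = s·(H − f)/(H + s − 2f) = 173000 × (473984.2 − 300) / (473984.2 + 173000 − 2 × 300) = 173000 × 473684.2 / 646384.2 ≈ 126778 mm ≈ 127 m.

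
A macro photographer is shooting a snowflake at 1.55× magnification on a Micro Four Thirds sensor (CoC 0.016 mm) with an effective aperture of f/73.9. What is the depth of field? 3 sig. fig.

0.984 mm

At magnification m, DoF ≈ 2·N_eff·c/m² = 2 × 73.9 × 0.016 / 1.55² = 2.365 / 2.403 ≈ 0.984 mm.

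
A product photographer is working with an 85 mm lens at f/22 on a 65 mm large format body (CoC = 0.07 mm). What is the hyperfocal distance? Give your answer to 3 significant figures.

Hyperfocal distance H = f²/(N·c) + f = 85²/(22 × 0.07) + 85 = 7225/1.54 + 85 ≈ 4776.6 mm ≈ 4.78 m.

4.78 m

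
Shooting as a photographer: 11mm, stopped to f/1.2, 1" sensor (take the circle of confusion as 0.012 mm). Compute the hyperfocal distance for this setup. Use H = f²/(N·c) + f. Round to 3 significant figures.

8.41 m

Hyperfocal distance H = f²/(N·c) + f = 11²/(1.2 × 0.012) + 11 = 121/0.0144 + 11 ≈ 8413.8 mm ≈ 8.41 m.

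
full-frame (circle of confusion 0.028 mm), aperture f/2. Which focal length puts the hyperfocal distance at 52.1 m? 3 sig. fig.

54.0 mm

From H = f²/(N·c) + f, with f ≪ H: f ≈ √(H·N·c) = √(52100 × 2 × 0.028) = √2917.6 ≈ 54.01 mm.
The +f correction barely moves this — solving exactly, f² + N·c·f − N·c·H = 0 ⇒ f = (−N·c + √((N·c)² + 4·N·c·H))/2 = (−0.056 + √11670)/2 ≈ 53.987 mm, so f ≈ 54.0 mm.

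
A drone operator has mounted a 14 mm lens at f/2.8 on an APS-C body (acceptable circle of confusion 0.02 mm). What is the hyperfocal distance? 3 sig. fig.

Hyperfocal distance H = f²/(N·c) + f = 14²/(2.8 × 0.02) + 14 = 196/0.056 + 14 ≈ 3514.0 mm ≈ 3.51 m.

3.51 m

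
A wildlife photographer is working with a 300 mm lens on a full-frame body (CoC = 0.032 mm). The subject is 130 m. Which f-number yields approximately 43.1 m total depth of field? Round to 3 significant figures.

f/3.50

Write h = H − f = f²/(N·c). The thin-lens limits are Dn = s·h/(h + (s−f)) and Df = s·h/(h − (s−f)), so DoF = Df − Dn = 2·s·(s−f)·h / (h² − (s−f)²).
That is a quadratic in h: DoF·h² − 2·s·(s−f)·h − DoF·(s−f)² = 0 ⇒ h = (s−f)·(s + √(s² + DoF²)) / DoF = 129700 × (130000 + √(130000² + 43100²)) / 43100 = 129700 × (130000 + 136958) / 43100 ≈ 803353 mm.
Then N = f²/(c·h) = 300² / (0.032 × 803353) = 90000 / 25707 ≈ 3.50.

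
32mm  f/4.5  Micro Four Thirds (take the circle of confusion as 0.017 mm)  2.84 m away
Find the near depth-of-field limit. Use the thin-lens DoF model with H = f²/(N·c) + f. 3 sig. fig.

Hyperfocal distance H = f²/(N·c) + f = 32²/(4.5 × 0.017) + 32 = 1024/0.0765 + 32 ≈ 13417.6 mm ≈ 13.42 m.
Near limit Dn = s·(H − f)/(H + s − 2f) = 2840 × (13417.6 − 32) / (13417.6 + 2840 − 2 × 32) = 2840 × 13385.6 / 16193.6 ≈ 2347.5 mm ≈ 2.35 m.

2.35 m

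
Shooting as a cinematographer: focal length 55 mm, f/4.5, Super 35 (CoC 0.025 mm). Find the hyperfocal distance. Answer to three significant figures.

Hyperfocal distance H = f²/(N·c) + f = 55²/(4.5 × 0.025) + 55 = 3025/0.1125 + 55 ≈ 26943.9 mm ≈ 26.9 m.

26.9 m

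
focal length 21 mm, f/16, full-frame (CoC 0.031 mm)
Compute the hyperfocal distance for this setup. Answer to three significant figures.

Hyperfocal distance H = f²/(N·c) + f = 21²/(16 × 0.031) + 21 = 441/0.496 + 21 ≈ 910.1 mm ≈ 0.910 m.

0.910 m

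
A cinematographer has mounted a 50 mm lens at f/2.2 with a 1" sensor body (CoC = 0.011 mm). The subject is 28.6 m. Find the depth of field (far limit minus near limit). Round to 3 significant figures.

Hyperfocal distance H = f²/(N·c) + f = 50²/(2.2 × 0.011) + 50 = 2500/0.0242 + 50 ≈ 103355.8 mm ≈ 103.4 m.
Near limit Dn = s·(H − f)/(H + s − 2f) = 28600 × (103355.8 − 50) / (103355.8 + 28600 − 2 × 50) = 28600 × 103305.8 / 131855.8 ≈ 22407 mm.
Far limit Df = s·(H − f)/(H − s) = 28600 × (103355.8 − 50) / (103355.8 − 28600) = 28600 × 103305.8 / 74755.8 ≈ 39523 mm.
Depth of field = Df − Dn = 39523 − 22407 ≈ 17116 mm ≈ 17.1 m.

17.1 m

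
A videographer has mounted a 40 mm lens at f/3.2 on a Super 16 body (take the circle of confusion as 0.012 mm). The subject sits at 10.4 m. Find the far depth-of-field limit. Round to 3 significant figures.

Hyperfocal distance H = f²/(N·c) + f = 40²/(3.2 × 0.012) + 40 = 1600/0.0384 + 40 ≈ 41706.7 mm ≈ 41.71 m.
Far limit Df = s·(H − f)/(H − s) = 10400 × (41706.7 − 40) / (41706.7 − 10400) = 10400 × 41666.7 / 31306.7 ≈ 13842 mm ≈ 13.8 m.

13.8 m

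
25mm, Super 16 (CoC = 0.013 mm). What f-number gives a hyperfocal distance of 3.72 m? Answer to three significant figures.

f/13

Rearrange H = f²/(N·c) + f for N: N = f² / ((H − f)·c).
N = 25² / ((3720 − 25) × 0.013) = 625 / 48.03 ≈ 13.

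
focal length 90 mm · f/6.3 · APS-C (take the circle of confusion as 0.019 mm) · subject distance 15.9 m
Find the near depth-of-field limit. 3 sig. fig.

Hyperfocal distance H = f²/(N·c) + f = 90²/(6.3 × 0.019) + 90 = 8100/0.1197 + 90 ≈ 67759.2 mm ≈ 67.76 m.
Near limit Dn = s·(H − f)/(H + s − 2f) = 15900 × (67759.2 − 90) / (67759.2 + 15900 − 2 × 90) = 15900 × 67669.2 / 83479.2 ≈ 12889 mm ≈ 12.9 m.

12.9 m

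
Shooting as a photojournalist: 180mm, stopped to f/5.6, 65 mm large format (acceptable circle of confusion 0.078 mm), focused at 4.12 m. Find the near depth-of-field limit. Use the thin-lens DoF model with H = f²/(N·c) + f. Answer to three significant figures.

Hyperfocal distance H = f²/(N·c) + f = 180²/(5.6 × 0.078) + 180 = 32400/0.4368 + 180 ≈ 74355.8 mm ≈ 74.36 m.
Near limit Dn = s·(H − f)/(H + s − 2f) = 4120 × (74355.8 − 180) / (74355.8 + 4120 − 2 × 180) = 4120 × 74175.8 / 78115.8 ≈ 3912.2 mm ≈ 3.91 m.

3.91 m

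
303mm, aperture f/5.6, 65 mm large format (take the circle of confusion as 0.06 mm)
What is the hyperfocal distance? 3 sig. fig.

274 m

Hyperfocal distance H = f²/(N·c) + f = 303²/(5.6 × 0.06) + 303 = 91809/0.336 + 303 ≈ 273544.1 mm ≈ 274 m.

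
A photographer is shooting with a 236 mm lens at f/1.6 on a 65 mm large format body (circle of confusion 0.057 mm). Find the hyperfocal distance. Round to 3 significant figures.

Hyperfocal distance H = f²/(N·c) + f = 236²/(1.6 × 0.057) + 236 = 55696/0.0912 + 236 ≈ 610937.8 mm ≈ 611 m.

611 m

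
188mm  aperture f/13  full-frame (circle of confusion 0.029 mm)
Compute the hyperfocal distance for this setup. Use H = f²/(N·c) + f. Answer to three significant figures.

Hyperfocal distance H = f²/(N·c) + f = 188²/(13 × 0.029) + 188 = 35344/0.377 + 188 ≈ 93938.7 mm ≈ 93.9 m.

93.9 m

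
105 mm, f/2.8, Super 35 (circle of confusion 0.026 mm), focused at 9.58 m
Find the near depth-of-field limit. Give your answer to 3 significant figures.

Hyperfocal distance H = f²/(N·c) + f = 105²/(2.8 × 0.026) + 105 = 11025/0.0728 + 105 ≈ 151547.3 mm ≈ 151.5 m.
Near limit Dn = s·(H − f)/(H + s − 2f) = 9580 × (151547.3 − 105) / (151547.3 + 9580 − 2 × 105) = 9580 × 151442.3 / 160917.3 ≈ 9015.9 mm ≈ 9.02 m.

9.02 m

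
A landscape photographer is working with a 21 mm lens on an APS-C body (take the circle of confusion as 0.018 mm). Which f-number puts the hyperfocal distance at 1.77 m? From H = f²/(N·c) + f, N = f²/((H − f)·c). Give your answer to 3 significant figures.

Rearrange H = f²/(N·c) + f for N: N = f² / ((H − f)·c).
N = 21² / ((1770 − 21) × 0.018) = 441 / 31.48 ≈ 14.

f/14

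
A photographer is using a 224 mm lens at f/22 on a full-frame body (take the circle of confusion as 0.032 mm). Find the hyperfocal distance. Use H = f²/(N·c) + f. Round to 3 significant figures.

71.5 m

Hyperfocal distance H = f²/(N·c) + f = 224²/(22 × 0.032) + 224 = 50176/0.704 + 224 ≈ 71496.7 mm ≈ 71.5 m.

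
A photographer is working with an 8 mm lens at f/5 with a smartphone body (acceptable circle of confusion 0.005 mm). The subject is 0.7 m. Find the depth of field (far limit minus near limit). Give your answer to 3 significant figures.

Hyperfocal distance H = f²/(N·c) + f = 8²/(5 × 0.005) + 8 = 64/0.025 + 8 ≈ 2568.0 mm ≈ 2.568 m.
Near limit Dn = s·(H − f)/(H + s − 2f) = 700 × (2568.0 − 8) / (2568.0 + 700 − 2 × 8) = 700 × 2560.0 / 3252.0 ≈ 551.05 mm.
Far limit Df = s·(H − f)/(H − s) = 700 × (2568.0 − 8) / (2568.0 − 700) = 700 × 2560.0 / 1868.0 ≈ 959.31 mm.
Depth of field = Df − Dn = 959.31 − 551.05 ≈ 408.26 mm.

408 mm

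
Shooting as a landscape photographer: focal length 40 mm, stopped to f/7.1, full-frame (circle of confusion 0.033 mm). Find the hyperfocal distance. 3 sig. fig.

6.87 m

Hyperfocal distance H = f²/(N·c) + f = 40²/(7.1 × 0.033) + 40 = 1600/0.2343 + 40 ≈ 6868.9 mm ≈ 6.87 m.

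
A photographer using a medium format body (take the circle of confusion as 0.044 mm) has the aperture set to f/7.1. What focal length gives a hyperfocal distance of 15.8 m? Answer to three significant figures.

70.1 mm

From H = f²/(N·c) + f, with f ≪ H: f ≈ √(H·N·c) = √(15800 × 7.1 × 0.044) = √4935.9 ≈ 70.26 mm.
Exact: f² + N·c·f − N·c·H = 0 ⇒ f = (−N·c + √((N·c)² + 4·N·c·H))/2 = (−0.3124 + √19744)/2 ≈ 70.100 mm ≈ 70.1 mm.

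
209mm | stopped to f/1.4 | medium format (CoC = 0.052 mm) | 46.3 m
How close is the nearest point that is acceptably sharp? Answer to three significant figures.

43.0 m

Hyperfocal distance H = f²/(N·c) + f = 209²/(1.4 × 0.052) + 209 = 43681/0.0728 + 209 ≈ 600222.7 mm ≈ 600.2 m.
Near limit Dn = s·(H − f)/(H + s − 2f) = 46300 × (600222.7 − 209) / (600222.7 + 46300 − 2 × 209) = 46300 × 600013.7 / 646104.7 ≈ 42997 mm ≈ 43.0 m.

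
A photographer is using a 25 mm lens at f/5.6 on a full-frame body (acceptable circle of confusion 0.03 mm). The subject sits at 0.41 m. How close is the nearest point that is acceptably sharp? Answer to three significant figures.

372 mm

Hyperfocal distance H = f²/(N·c) + f = 25²/(5.6 × 0.03) + 25 = 625/0.168 + 25 ≈ 3745.2 mm ≈ 3.745 m.
Near limit Dn = s·(H − f)/(H + s − 2f) = 410 × (3745.2 − 25) / (3745.2 + 410 − 2 × 25) = 410 × 3720.2 / 4105.2 ≈ 371.55 mm.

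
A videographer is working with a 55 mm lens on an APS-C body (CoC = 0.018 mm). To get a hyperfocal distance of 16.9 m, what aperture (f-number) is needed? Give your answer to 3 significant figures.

f/9.98

Rearrange H = f²/(N·c) + f for N: N = f² / ((H − f)·c).
N = 55² / ((16900 − 55) × 0.018) = 3025 / 303.2 ≈ 9.98.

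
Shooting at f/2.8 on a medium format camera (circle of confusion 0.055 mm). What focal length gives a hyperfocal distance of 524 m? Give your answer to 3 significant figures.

284 mm

From H = f²/(N·c) + f, with f ≪ H: f ≈ √(H·N·c) = √(524000 × 2.8 × 0.055) = √80696 ≈ 284.1 mm.
The +f correction barely moves this — solving exactly, f² + N·c·f − N·c·H = 0 ⇒ f = (−N·c + √((N·c)² + 4·N·c·H))/2 = (−0.154 + √322784)/2 ≈ 283.99 mm, so f ≈ 284 mm.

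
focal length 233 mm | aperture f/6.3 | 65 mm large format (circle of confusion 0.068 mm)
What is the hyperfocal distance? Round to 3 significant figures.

Hyperfocal distance H = f²/(N·c) + f = 233²/(6.3 × 0.068) + 233 = 54289/0.4284 + 233 ≈ 126958.0 mm ≈ 127 m.

127 m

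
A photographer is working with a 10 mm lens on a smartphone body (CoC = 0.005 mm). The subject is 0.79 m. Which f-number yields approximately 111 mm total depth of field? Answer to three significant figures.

Write h = H − f = f²/(N·c). The thin-lens limits are Dn = s·h/(h + (s−f)) and Df = s·h/(h − (s−f)), so DoF = Df − Dn = 2·s·(s−f)·h / (h² − (s−f)²).
That is a quadratic in h: DoF·h² − 2·s·(s−f)·h − DoF·(s−f)² = 0 ⇒ h = (s−f)·(s + √(s² + DoF²)) / DoF = 780 × (790 + √(790² + 111²)) / 111 = 780 × (790 + 797.760) / 111 ≈ 11157 mm.
Then N = f²/(c·h) = 10² / (0.005 × 11157) = 100 / 55.786 ≈ 1.79.

f/1.79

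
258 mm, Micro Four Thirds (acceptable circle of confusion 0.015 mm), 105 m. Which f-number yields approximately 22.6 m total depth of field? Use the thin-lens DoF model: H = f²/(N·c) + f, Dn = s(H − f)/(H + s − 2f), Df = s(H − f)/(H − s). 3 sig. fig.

Write h = H − f = f²/(N·c). The thin-lens limits are Dn = s·h/(h + (s−f)) and Df = s·h/(h − (s−f)), so DoF = Df − Dn = 2·s·(s−f)·h / (h² − (s−f)²).
That is a quadratic in h: DoF·h² − 2·s·(s−f)·h − DoF·(s−f)² = 0 ⇒ h = (s−f)·(s + √(s² + DoF²)) / DoF = 104742 × (105000 + √(105000² + 22600²)) / 22600 = 104742 × (105000 + 107405) / 22600 ≈ 984411 mm.
Then N = f²/(c·h) = 258² / (0.015 × 984411) = 66564 / 14766 ≈ 4.51.

f/4.51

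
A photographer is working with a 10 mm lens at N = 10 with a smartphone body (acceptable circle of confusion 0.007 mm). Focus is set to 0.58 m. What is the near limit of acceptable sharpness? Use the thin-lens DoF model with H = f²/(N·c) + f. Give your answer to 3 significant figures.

415 mm

Hyperfocal distance H = f²/(N·c) + f = 10²/(10 × 0.007) + 10 = 100/0.07 + 10 ≈ 1438.6 mm ≈ 1.439 m.
Near limit Dn = s·(H − f)/(H + s − 2f) = 580 × (1438.6 − 10) / (1438.6 + 580 − 2 × 10) = 580 × 1428.6 / 1998.6 ≈ 414.58 mm.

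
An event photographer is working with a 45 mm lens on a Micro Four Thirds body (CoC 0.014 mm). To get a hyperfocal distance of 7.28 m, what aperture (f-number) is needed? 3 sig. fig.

Rearrange H = f²/(N·c) + f for N: N = f² / ((H − f)·c).
N = 45² / ((7280 − 45) × 0.014) = 2025 / 101.3 ≈ 20.

f/20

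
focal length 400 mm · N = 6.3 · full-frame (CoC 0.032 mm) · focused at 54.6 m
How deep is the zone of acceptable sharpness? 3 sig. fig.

Hyperfocal distance H = f²/(N·c) + f = 400²/(6.3 × 0.032) + 400 = 160000/0.2016 + 400 ≈ 794050.8 mm ≈ 794.1 m.
Near limit Dn = s·(H − f)/(H + s − 2f) = 54600 × (794050.8 − 400) / (794050.8 + 54600 − 2 × 400) = 54600 × 793650.8 / 847850.8 ≈ 51109.6 mm.
Far limit Df = s·(H − f)/(H − s) = 54600 × (794050.8 − 400) / (794050.8 − 54600) = 54600 × 793650.8 / 739450.8 ≈ 58602.1 mm.
Depth of field = Df − Dn = 58602.1 − 51109.6 ≈ 7492.5 mm ≈ 7.49 m.

7.49 m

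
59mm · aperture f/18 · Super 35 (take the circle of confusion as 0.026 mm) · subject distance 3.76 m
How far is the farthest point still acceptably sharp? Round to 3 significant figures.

Hyperfocal distance H = f²/(N·c) + f = 59²/(18 × 0.026) + 59 = 3481/0.468 + 59 ≈ 7497.0 mm ≈ 7.497 m.
Far limit Df = s·(H − f)/(H − s) = 3760 × (7497.0 − 59) / (7497.0 − 3760) = 3760 × 7438.0 / 3737.0 ≈ 7483.7 mm ≈ 7.48 m.

7.48 m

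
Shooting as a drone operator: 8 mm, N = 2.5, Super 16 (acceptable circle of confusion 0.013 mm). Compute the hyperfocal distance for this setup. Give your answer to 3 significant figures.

Hyperfocal distance H = f²/(N·c) + f = 8²/(2.5 × 0.013) + 8 = 64/0.0325 + 8 ≈ 1977.2 mm ≈ 1.98 m.

1.98 m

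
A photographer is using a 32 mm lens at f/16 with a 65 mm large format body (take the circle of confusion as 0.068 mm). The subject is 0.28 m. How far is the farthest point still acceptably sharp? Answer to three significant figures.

Hyperfocal distance H = f²/(N·c) + f = 32²/(16 × 0.068) + 32 = 1024/1.088 + 32 ≈ 973.2 mm ≈ 0.973 m.
Far limit Df = s·(H − f)/(H − s) = 280 × (973.2 − 32) / (973.2 − 280) = 280 × 941.2 / 693.2 ≈ 380.18 mm.

380 mm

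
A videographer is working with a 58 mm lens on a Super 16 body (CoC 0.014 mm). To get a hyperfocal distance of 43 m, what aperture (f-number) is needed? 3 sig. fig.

Rearrange H = f²/(N·c) + f for N: N = f² / ((H − f)·c).
N = 58² / ((43000 − 58) × 0.014) = 3364 / 601.2 ≈ 5.60.

f/5.60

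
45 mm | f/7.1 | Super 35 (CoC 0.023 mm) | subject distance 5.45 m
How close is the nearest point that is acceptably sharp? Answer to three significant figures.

3.80 m

Hyperfocal distance H = f²/(N·c) + f = 45²/(7.1 × 0.023) + 45 = 2025/0.1633 + 45 ≈ 12445.5 mm ≈ 12.45 m.
Near limit Dn = s·(H − f)/(H + s − 2f) = 5450 × (12445.5 − 45) / (12445.5 + 5450 − 2 × 45) = 5450 × 12400.5 / 17805.5 ≈ 3795.6 mm ≈ 3.80 m.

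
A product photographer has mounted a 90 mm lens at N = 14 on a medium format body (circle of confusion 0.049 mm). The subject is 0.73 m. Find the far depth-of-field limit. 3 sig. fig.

0.772 m

Hyperfocal distance H = f²/(N·c) + f = 90²/(14 × 0.049) + 90 = 8100/0.686 + 90 ≈ 11897.6 mm ≈ 11.90 m.
Far limit Df = s·(H − f)/(H − s) = 730 × (11897.6 − 90) / (11897.6 − 730) = 730 × 11807.6 / 11167.6 ≈ 771.84 mm ≈ 0.772 m.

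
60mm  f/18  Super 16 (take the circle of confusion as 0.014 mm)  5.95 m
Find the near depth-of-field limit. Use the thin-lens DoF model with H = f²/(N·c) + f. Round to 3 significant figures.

4.21 m

Hyperfocal distance H = f²/(N·c) + f = 60²/(18 × 0.014) + 60 = 3600/0.252 + 60 ≈ 14345.7 mm ≈ 14.35 m.
Near limit Dn = s·(H − f)/(H + s − 2f) = 5950 × (14345.7 − 60) / (14345.7 + 5950 − 2 × 60) = 5950 × 14285.7 / 20175.7 ≈ 4213.0 mm ≈ 4.21 m.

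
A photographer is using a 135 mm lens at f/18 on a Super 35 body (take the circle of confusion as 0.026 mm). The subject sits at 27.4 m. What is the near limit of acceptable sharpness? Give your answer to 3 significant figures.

Hyperfocal distance H = f²/(N·c) + f = 135²/(18 × 0.026) + 135 = 18225/0.468 + 135 ≈ 39077.3 mm ≈ 39.08 m.
Near limit Dn = s·(H − f)/(H + s − 2f) = 27400 × (39077.3 − 135) / (39077.3 + 27400 − 2 × 135) = 27400 × 38942.3 / 66207.3 ≈ 16116 mm ≈ 16.1 m.

16.1 m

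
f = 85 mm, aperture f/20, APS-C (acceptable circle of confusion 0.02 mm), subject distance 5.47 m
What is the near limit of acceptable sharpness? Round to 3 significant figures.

4.21 m

Hyperfocal distance H = f²/(N·c) + f = 85²/(20 × 0.02) + 85 = 7225/0.4 + 85 ≈ 18147.5 mm ≈ 18.15 m.
Near limit Dn = s·(H − f)/(H + s − 2f) = 5470 × (18147.5 − 85) / (18147.5 + 5470 − 2 × 85) = 5470 × 18062.5 / 23447.5 ≈ 4213.7 mm ≈ 4.21 m.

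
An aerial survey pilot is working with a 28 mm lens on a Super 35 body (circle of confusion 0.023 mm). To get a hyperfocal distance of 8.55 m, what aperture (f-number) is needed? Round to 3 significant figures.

Rearrange H = f²/(N·c) + f for N: N = f² / ((H − f)·c).
N = 28² / ((8550 − 28) × 0.023) = 784 / 196.0 ≈ 4.

f/4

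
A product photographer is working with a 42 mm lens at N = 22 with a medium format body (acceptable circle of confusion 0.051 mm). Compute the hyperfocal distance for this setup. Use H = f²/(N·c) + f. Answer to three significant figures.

Hyperfocal distance H = f²/(N·c) + f = 42²/(22 × 0.051) + 42 = 1764/1.122 + 42 ≈ 1614.2 mm ≈ 1.61 m.

1.61 m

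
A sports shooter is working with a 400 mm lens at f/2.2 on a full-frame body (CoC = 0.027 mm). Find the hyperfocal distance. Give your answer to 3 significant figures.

2690 m

Hyperfocal distance H = f²/(N·c) + f = 400²/(2.2 × 0.027) + 400 = 160000/0.0594 + 400 ≈ 2694002.7 mm ≈ 2690 m.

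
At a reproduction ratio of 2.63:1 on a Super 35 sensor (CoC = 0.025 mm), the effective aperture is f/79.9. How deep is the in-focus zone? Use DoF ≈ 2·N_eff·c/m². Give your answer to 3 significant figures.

At magnification m, DoF ≈ 2·N_eff·c/m² = 2 × 79.9 × 0.025 / 2.63² = 3.995 / 6.917 ≈ 0.578 mm.

0.578 mm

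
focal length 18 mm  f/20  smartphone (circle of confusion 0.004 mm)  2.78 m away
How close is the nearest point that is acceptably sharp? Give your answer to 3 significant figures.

1.65 m

Hyperfocal distance H = f²/(N·c) + f = 18²/(20 × 0.004) + 18 = 324/0.08 + 18 ≈ 4068.0 mm ≈ 4.068 m.
Near limit Dn = s·(H − f)/(H + s − 2f) = 2780 × (4068.0 − 18) / (4068.0 + 2780 − 2 × 18) = 2780 × 4050.0 / 6812.0 ≈ 1652.8 mm ≈ 1.65 m.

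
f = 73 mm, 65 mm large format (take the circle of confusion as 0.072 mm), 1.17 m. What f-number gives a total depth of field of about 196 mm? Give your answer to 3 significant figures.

Write h = H − f = f²/(N·c). The thin-lens limits are Dn = s·h/(h + (s−f)) and Df = s·h/(h − (s−f)), so DoF = Df − Dn = 2·s·(s−f)·h / (h² − (s−f)²).
That is a quadratic in h: DoF·h² − 2·s·(s−f)·h − DoF·(s−f)² = 0 ⇒ h = (s−f)·(s + √(s² + DoF²)) / DoF = 1097 × (1170 + √(1170² + 196²)) / 196 = 1097 × (1170 + 1186.30) / 196 ≈ 13188 mm.
Then N = f²/(c·h) = 73² / (0.072 × 13188) = 5329 / 949.54 ≈ 5.61.

f/5.61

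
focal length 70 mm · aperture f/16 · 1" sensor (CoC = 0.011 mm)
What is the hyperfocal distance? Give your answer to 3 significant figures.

Hyperfocal distance H = f²/(N·c) + f = 70²/(16 × 0.011) + 70 = 4900/0.176 + 70 ≈ 27910.9 mm ≈ 27.9 m.

27.9 m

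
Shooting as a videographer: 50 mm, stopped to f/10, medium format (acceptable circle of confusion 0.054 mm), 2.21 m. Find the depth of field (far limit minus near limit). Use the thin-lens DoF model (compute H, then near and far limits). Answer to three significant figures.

2.64 m

Hyperfocal distance H = f²/(N·c) + f = 50²/(10 × 0.054) + 50 = 2500/0.54 + 50 ≈ 4679.6 mm ≈ 4.680 m.
Near limit Dn = s·(H − f)/(H + s − 2f) = 2210 × (4679.6 − 50) / (4679.6 + 2210 − 2 × 50) = 2210 × 4629.6 / 6789.6 ≈ 1506.9 mm.
Far limit Df = s·(H − f)/(H − s) = 2210 × (4679.6 − 50) / (4679.6 − 2210) = 2210 × 4629.6 / 2469.6 ≈ 4142.9 mm.
Depth of field = Df − Dn = 4142.9 − 1506.9 ≈ 2636.0 mm ≈ 2.64 m.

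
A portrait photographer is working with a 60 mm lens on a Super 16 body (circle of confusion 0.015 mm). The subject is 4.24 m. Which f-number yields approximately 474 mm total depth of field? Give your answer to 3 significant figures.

f/3.20

Write h = H − f = f²/(N·c). The thin-lens limits are Dn = s·h/(h + (s−f)) and Df = s·h/(h − (s−f)), so DoF = Df − Dn = 2·s·(s−f)·h / (h² − (s−f)²).
That is a quadratic in h: DoF·h² − 2·s·(s−f)·h − DoF·(s−f)² = 0 ⇒ h = (s−f)·(s + √(s² + DoF²)) / DoF = 4180 × (4240 + √(4240² + 474²)) / 474 = 4180 × (4240 + 4266.41) / 474 ≈ 75014 mm.
Then N = f²/(c·h) = 60² / (0.015 × 75014) = 3600 / 1125.2 ≈ 3.20.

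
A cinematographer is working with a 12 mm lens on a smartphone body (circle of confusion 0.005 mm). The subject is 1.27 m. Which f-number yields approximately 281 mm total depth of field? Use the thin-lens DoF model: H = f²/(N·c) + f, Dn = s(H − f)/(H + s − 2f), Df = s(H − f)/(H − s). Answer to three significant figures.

f/2.50

Write h = H − f = f²/(N·c). The thin-lens limits are Dn = s·h/(h + (s−f)) and Df = s·h/(h − (s−f)), so DoF = Df − Dn = 2·s·(s−f)·h / (h² − (s−f)²).
That is a quadratic in h: DoF·h² − 2·s·(s−f)·h − DoF·(s−f)² = 0 ⇒ h = (s−f)·(s + √(s² + DoF²)) / DoF = 1258 × (1270 + √(1270² + 281²)) / 281 = 1258 × (1270 + 1300.72) / 281 ≈ 11509 mm.
Then N = f²/(c·h) = 12² / (0.005 × 11509) = 144 / 57.544 ≈ 2.50.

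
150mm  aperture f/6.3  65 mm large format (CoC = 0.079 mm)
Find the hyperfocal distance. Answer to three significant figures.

45.4 m

Hyperfocal distance H = f²/(N·c) + f = 150²/(6.3 × 0.079) + 150 = 22500/0.4977 + 150 ≈ 45358.0 mm ≈ 45.4 m.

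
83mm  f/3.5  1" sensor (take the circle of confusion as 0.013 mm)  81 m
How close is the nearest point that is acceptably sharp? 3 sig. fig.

52.8 m

Hyperfocal distance H = f²/(N·c) + f = 83²/(3.5 × 0.013) + 83 = 6889/0.0455 + 83 ≈ 151489.6 mm ≈ 151.5 m.
Near limit Dn = s·(H − f)/(H + s − 2f) = 81000 × (151489.6 − 83) / (151489.6 + 81000 − 2 × 83) = 81000 × 151406.6 / 232323.6 ≈ 52788 mm ≈ 52.8 m.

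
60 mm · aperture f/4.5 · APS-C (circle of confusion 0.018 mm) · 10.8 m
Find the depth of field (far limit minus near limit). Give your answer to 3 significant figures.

5.54 m

Hyperfocal distance H = f²/(N·c) + f = 60²/(4.5 × 0.018) + 60 = 3600/0.081 + 60 ≈ 44504.4 mm ≈ 44.50 m.
Near limit Dn = s·(H − f)/(H + s − 2f) = 10800 × (44504.4 − 60) / (44504.4 + 10800 − 2 × 60) = 10800 × 44444.4 / 55184.4 ≈ 8698.1 mm.
Far limit Df = s·(H − f)/(H − s) = 10800 × (44504.4 − 60) / (44504.4 − 10800) = 10800 × 44444.4 / 33704.4 ≈ 14241.4 mm.
Depth of field = Df − Dn = 14241.4 − 8698.1 ≈ 5543.3 mm ≈ 5.54 m.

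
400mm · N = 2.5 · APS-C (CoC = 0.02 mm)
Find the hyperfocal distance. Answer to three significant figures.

3200 m

Hyperfocal distance H = f²/(N·c) + f = 400²/(2.5 × 0.02) + 400 = 160000/0.05 + 400 ≈ 3200400.0 mm ≈ 3200 m.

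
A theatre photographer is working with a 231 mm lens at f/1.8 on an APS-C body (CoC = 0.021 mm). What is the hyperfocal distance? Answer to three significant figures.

1410 m

Hyperfocal distance H = f²/(N·c) + f = 231²/(1.8 × 0.021) + 231 = 53361/0.0378 + 231 ≈ 1411897.7 mm ≈ 1410 m.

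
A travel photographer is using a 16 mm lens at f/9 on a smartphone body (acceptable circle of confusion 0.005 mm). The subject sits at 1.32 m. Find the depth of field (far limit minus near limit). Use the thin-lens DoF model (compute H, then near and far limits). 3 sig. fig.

0.639 m

Hyperfocal distance H = f²/(N·c) + f = 16²/(9 × 0.005) + 16 = 256/0.045 + 16 ≈ 5704.9 mm ≈ 5.705 m.
Near limit Dn = s·(H − f)/(H + s − 2f) = 1320 × (5704.9 − 16) / (5704.9 + 1320 − 2 × 16) = 1320 × 5688.9 / 6992.9 ≈ 1073.85 mm.
Far limit Df = s·(H − f)/(H − s) = 1320 × (5704.9 − 16) / (5704.9 − 1320) = 1320 × 5688.9 / 4384.9 ≈ 1712.55 mm.
Depth of field = Df − Dn = 1712.55 − 1073.85 ≈ 638.70 mm ≈ 0.639 m.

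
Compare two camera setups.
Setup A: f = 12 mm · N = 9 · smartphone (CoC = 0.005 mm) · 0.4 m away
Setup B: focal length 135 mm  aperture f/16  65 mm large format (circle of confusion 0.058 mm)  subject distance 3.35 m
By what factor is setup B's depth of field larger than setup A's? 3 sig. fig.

Setup A: H = 12²/(9×0.005) + 12 ≈ 3212.0 mm; DoF = Df − Dn = 455.192 − 356.745 ≈ 98.447 mm.
Setup B: H = 135²/(16×0.058) + 135 ≈ 19774.0 mm; DoF = Df − Dn = 4005.8 − 2878.7 ≈ 1127.1 mm.
Ratio = 1127.1 / 98.447 ≈ 11.4.

11.4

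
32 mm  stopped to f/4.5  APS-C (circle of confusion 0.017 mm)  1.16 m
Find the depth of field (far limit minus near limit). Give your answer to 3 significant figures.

197 mm

Hyperfocal distance H = f²/(N·c) + f = 32²/(4.5 × 0.017) + 32 = 1024/0.0765 + 32 ≈ 13417.6 mm ≈ 13.42 m.
Near limit Dn = s·(H − f)/(H + s − 2f) = 1160 × (13417.6 − 32) / (13417.6 + 1160 − 2 × 32) = 1160 × 13385.6 / 14513.6 ≈ 1069.84 mm.
Far limit Df = s·(H − f)/(H − s) = 1160 × (13417.6 − 32) / (13417.6 − 1160) = 1160 × 13385.6 / 12257.6 ≈ 1266.75 mm.
Depth of field = Df − Dn = 1266.75 − 1069.84 ≈ 196.91 mm.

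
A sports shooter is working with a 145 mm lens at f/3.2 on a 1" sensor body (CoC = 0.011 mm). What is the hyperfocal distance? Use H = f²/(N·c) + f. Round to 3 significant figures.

Hyperfocal distance H = f²/(N·c) + f = 145²/(3.2 × 0.011) + 145 = 21025/0.0352 + 145 ≈ 597446.1 mm ≈ 597 m.

597 m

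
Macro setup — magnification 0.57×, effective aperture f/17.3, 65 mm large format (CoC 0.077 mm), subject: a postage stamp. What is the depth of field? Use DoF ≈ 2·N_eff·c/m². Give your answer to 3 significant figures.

At magnification m, DoF ≈ 2·N_eff·c/m² = 2 × 17.3 × 0.077 / 0.57² = 2.664 / 0.3249 ≈ 8.2 mm.

8.20 mm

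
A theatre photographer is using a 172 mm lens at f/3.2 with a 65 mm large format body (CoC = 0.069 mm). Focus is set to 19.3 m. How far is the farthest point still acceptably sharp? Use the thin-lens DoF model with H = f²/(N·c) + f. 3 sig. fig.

Hyperfocal distance H = f²/(N·c) + f = 172²/(3.2 × 0.069) + 172 = 29584/0.2208 + 172 ≈ 134157.5 mm ≈ 134.2 m.
Far limit Df = s·(H − f)/(H − s) = 19300 × (134157.5 − 172) / (134157.5 − 19300) = 19300 × 133985.5 / 114857.5 ≈ 22514 mm ≈ 22.5 m.

22.5 m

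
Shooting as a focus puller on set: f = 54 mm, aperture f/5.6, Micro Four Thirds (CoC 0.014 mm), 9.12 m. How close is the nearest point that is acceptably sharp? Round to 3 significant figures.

Hyperfocal distance H = f²/(N·c) + f = 54²/(5.6 × 0.014) + 54 = 2916/0.0784 + 54 ≈ 37247.9 mm ≈ 37.25 m.
Near limit Dn = s·(H − f)/(H + s − 2f) = 9120 × (37247.9 − 54) / (37247.9 + 9120 − 2 × 54) = 9120 × 37193.9 / 46259.9 ≈ 7332.7 mm ≈ 7.33 m.

7.33 m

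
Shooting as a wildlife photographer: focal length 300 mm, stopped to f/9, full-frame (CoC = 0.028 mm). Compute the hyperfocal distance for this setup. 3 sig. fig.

357 m

Hyperfocal distance H = f²/(N·c) + f = 300²/(9 × 0.028) + 300 = 90000/0.252 + 300 ≈ 357442.9 mm ≈ 357 m.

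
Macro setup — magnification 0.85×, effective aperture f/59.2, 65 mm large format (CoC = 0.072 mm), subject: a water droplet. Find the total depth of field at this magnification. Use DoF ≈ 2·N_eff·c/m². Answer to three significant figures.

11.8 mm

At magnification m, DoF ≈ 2·N_eff·c/m² = 2 × 59.2 × 0.072 / 0.85² = 8.525 / 0.7225 ≈ 11.8 mm.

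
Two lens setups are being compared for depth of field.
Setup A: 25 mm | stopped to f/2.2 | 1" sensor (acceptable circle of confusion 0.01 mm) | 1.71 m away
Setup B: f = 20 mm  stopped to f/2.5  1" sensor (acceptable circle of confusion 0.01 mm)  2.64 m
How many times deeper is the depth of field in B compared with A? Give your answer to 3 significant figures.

Setup A: H = 25²/(2.2×0.01) + 25 ≈ 28434.1 mm; DoF = Df − Dn = 1817.82 − 1614.26 ≈ 203.56 mm.
Setup B: H = 20²/(2.5×0.01) + 20 ≈ 16020.0 mm; DoF = Df − Dn = 3156.95 − 2268.53 ≈ 888.42 mm.
Ratio = 888.42 / 203.56 ≈ 4.36.

4.36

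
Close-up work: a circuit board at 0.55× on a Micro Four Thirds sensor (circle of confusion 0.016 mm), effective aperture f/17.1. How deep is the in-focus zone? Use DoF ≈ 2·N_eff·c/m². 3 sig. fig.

At magnification m, DoF ≈ 2·N_eff·c/m² = 2 × 17.1 × 0.016 / 0.55² = 0.5472 / 0.3025 ≈ 1.81 mm.

1.81 mm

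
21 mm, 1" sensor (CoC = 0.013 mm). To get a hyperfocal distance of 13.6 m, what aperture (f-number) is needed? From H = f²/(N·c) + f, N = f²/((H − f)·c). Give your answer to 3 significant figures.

Rearrange H = f²/(N·c) + f for N: N = f² / ((H − f)·c).
N = 21² / ((13600 − 21) × 0.013) = 441 / 176.5 ≈ 2.50.

f/2.50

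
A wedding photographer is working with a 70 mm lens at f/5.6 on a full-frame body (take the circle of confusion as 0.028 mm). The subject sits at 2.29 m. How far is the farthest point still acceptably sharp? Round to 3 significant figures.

Hyperfocal distance H = f²/(N·c) + f = 70²/(5.6 × 0.028) + 70 = 4900/0.1568 + 70 ≈ 31320.0 mm ≈ 31.32 m.
Far limit Df = s·(H − f)/(H − s) = 2290 × (31320.0 − 70) / (31320.0 − 2290) = 2290 × 31250.0 / 29030.0 ≈ 2465.1 mm ≈ 2.47 m.

2.47 m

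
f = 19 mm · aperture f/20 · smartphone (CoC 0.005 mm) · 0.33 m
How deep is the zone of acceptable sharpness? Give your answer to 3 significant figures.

Hyperfocal distance H = f²/(N·c) + f = 19²/(20 × 0.005) + 19 = 361/0.1 + 19 ≈ 3629.0 mm ≈ 3.629 m.
Near limit Dn = s·(H − f)/(H + s − 2f) = 330 × (3629.0 − 19) / (3629.0 + 330 − 2 × 19) = 330 × 3610.0 / 3921.0 ≈ 303.826 mm.
Far limit Df = s·(H − f)/(H − s) = 330 × (3629.0 − 19) / (3629.0 − 330) = 330 × 3610.0 / 3299.0 ≈ 361.109 mm.
Depth of field = Df − Dn = 361.109 − 303.826 ≈ 57.283 mm.

57.3 mm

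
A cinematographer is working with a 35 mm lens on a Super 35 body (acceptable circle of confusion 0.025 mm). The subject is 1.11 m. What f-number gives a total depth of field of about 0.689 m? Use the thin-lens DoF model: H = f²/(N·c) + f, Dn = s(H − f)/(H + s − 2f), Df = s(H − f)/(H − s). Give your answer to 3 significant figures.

f/13

Write h = H − f = f²/(N·c). The thin-lens limits are Dn = s·h/(h + (s−f)) and Df = s·h/(h − (s−f)), so DoF = Df − Dn = 2·s·(s−f)·h / (h² − (s−f)²).
That is a quadratic in h: DoF·h² − 2·s·(s−f)·h − DoF·(s−f)² = 0 ⇒ h = (s−f)·(s + √(s² + DoF²)) / DoF = 1075 × (1110 + √(1110² + 689²)) / 689 = 1075 × (1110 + 1306.45) / 689 ≈ 3770.2 mm.
Then N = f²/(c·h) = 35² / (0.025 × 3770.2) = 1225 / 94.256 ≈ 13.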